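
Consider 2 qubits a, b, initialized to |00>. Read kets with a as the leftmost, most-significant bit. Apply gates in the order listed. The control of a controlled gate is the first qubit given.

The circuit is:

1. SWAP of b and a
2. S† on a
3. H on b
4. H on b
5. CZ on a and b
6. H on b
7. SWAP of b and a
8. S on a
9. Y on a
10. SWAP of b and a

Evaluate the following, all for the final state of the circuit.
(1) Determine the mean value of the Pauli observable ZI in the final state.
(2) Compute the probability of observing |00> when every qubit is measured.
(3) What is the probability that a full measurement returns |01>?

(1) In the final state, ZI has expectation 1.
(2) A full measurement returns |00> with probability 1/2.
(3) A full measurement returns |01> with probability 1/2.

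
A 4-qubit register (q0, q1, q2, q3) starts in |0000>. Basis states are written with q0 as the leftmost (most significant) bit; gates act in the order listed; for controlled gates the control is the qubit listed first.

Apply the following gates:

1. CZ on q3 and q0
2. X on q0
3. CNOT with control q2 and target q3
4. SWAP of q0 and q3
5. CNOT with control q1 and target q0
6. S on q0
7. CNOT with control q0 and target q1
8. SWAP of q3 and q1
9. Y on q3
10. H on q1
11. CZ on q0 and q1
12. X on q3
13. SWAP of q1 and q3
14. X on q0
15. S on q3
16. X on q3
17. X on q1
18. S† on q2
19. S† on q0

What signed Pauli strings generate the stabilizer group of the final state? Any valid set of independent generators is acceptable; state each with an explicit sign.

One valid set of independent stabilizer generators is +IIIY, -ZIII, -IZII, +IIZI (any independent generating set of the same group is equally correct).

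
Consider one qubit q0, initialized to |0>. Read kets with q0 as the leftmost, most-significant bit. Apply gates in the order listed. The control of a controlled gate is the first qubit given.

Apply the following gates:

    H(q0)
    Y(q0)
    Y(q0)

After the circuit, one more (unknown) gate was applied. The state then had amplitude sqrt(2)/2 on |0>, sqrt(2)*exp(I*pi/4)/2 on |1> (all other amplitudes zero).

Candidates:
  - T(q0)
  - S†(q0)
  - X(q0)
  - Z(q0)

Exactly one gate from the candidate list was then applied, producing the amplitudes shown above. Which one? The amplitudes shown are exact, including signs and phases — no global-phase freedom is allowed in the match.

The applied gate was T(q0).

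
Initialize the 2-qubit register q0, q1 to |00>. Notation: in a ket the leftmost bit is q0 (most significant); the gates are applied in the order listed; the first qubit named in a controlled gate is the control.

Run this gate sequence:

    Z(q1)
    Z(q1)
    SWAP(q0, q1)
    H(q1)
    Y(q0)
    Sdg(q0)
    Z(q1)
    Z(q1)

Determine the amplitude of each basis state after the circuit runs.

The resulting statevector has amplitude 0 on |00>, 0 on |01>, sqrt(2)/2 on |10>, sqrt(2)/2 on |11>.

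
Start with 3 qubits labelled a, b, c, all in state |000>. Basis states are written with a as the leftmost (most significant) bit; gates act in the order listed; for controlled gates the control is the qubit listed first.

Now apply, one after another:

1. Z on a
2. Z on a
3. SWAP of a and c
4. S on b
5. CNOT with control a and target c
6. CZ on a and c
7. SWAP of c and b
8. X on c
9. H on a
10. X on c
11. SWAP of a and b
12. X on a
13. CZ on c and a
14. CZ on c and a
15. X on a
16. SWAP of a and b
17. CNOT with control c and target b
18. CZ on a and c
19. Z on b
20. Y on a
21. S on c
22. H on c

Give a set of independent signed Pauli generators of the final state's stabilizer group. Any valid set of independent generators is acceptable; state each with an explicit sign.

The stabilizer group can be generated by -XII, +IIX, +IZI, among other valid generating sets. Key observation: gates 11-16 undo each other exactly, leaving only the rest of the circuit to track.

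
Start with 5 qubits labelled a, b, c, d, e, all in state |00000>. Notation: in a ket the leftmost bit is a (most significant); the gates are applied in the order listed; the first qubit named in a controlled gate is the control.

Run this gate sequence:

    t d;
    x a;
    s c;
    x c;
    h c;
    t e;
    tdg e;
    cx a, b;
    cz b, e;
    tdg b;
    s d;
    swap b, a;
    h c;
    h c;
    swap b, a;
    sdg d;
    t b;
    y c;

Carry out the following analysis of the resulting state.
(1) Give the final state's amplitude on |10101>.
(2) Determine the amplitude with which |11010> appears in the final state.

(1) |10101> carries amplitude 0 in the final state. Key observation: steps 10-17 multiply out to the identity, so the circuit reduces to the remaining gates.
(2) The amplitude on |11010> is 0.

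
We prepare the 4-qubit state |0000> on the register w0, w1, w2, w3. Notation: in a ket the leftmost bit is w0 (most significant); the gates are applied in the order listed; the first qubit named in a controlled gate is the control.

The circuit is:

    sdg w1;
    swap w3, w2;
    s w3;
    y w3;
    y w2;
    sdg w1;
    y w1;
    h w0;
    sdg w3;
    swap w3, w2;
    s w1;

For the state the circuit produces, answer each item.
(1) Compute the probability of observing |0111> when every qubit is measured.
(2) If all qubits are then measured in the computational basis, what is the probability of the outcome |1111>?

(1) The probability of measuring |0111> is 1/2.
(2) A full measurement returns |1111> with probability 1/2.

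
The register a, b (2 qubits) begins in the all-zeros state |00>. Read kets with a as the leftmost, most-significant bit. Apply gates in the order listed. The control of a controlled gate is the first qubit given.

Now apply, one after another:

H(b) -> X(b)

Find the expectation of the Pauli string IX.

In the final state, IX has expectation 1.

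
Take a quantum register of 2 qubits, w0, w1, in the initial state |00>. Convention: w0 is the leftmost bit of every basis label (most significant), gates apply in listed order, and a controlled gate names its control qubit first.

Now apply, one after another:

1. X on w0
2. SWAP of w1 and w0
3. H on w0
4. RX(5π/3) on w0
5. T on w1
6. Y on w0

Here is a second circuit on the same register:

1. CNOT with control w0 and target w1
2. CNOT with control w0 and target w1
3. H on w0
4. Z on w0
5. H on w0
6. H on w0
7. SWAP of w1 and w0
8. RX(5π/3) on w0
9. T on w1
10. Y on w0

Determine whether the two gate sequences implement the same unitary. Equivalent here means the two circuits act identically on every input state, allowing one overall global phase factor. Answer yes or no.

No: there is an input state on which the two circuits produce genuinely different outputs (not merely differing by a phase).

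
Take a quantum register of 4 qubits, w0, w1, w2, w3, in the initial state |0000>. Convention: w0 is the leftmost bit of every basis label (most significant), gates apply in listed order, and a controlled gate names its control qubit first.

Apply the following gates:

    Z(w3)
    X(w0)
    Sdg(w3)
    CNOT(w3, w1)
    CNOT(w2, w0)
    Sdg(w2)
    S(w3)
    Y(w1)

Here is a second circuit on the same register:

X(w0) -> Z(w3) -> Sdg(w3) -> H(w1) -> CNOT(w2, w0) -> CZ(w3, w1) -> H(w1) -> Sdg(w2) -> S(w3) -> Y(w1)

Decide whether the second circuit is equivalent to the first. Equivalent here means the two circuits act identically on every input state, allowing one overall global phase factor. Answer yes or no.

Yes — the two circuits implement the same unitary up to a global phase.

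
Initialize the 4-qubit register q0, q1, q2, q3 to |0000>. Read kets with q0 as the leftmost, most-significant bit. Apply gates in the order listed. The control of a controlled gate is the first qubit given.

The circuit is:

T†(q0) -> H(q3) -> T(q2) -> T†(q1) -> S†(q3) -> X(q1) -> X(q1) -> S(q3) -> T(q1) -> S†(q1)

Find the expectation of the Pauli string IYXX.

The expectation value of IYXX is 0.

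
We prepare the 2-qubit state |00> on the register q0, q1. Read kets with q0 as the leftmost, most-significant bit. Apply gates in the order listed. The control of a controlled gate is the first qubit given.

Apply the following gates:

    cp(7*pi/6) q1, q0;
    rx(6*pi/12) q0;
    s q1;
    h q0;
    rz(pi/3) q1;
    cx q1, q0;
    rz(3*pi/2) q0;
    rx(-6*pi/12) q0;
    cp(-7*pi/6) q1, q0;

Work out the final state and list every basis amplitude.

The final amplitudes are -sqrt(2)*exp(I*pi/12)/2 on |00>, 0 on |01>, -sqrt(2)*exp(I*pi/12)/2 on |10>, 0 on |11>.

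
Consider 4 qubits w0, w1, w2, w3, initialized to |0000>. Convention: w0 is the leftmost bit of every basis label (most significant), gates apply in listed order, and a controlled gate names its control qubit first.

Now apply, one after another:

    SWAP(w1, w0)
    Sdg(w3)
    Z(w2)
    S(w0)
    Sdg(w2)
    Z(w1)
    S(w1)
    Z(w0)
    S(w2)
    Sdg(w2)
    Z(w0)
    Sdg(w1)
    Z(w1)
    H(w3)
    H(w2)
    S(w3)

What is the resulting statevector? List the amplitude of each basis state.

The final amplitudes are 1/2 on |0000>, I/2 on |0001>, 1/2 on |0010>, I/2 on |0011>, and 0 on every other basis state. Key observation: steps 6-13 multiply out to the identity, so the circuit reduces to the remaining gates.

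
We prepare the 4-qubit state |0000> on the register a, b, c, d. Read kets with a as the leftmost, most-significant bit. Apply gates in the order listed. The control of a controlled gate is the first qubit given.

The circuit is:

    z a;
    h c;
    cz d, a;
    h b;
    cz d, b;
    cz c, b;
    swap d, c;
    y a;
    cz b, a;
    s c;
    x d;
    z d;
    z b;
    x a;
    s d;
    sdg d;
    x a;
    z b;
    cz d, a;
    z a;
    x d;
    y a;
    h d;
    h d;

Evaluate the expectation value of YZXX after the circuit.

The observable YZXX averages to 0. Key observation: the block from step 13 through step 18 cancels to the identity and can be dropped.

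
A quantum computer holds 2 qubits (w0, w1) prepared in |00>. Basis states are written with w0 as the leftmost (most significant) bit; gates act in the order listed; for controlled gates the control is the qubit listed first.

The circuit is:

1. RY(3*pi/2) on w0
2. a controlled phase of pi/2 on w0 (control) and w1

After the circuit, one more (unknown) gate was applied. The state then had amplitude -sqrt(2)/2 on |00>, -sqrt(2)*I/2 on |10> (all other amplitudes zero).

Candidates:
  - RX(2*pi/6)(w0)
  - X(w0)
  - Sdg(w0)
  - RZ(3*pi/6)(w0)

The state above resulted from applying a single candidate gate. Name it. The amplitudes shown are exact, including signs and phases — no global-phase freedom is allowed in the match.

The unique candidate consistent with the amplitudes is Sdg(w0).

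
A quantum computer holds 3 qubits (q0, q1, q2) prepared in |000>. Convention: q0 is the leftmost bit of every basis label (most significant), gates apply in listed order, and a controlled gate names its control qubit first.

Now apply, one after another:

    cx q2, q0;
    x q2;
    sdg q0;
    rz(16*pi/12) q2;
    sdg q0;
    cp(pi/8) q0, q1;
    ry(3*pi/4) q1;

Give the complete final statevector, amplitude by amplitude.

After the circuit, the state carries amplitude sqrt(2 - sqrt(2))*exp(2*I*pi/3)/2 on |001>, sqrt(sqrt(2) + 2)*exp(2*I*pi/3)/2 on |011>, and 0 on every other basis state.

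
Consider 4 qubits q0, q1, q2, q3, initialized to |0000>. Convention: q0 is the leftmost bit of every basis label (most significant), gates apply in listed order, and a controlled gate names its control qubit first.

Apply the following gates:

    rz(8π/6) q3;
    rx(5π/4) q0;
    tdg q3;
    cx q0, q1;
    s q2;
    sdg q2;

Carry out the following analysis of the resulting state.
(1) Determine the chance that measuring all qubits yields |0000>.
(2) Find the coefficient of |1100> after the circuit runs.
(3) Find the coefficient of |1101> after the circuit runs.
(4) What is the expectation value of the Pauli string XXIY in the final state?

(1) The probability of measuring |0000> is 1/2 - sqrt(2)/4. Key observation: gates 5-6 undo each other exactly, leaving only the rest of the circuit to track.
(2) The amplitude on |1100> is sqrt(sqrt(2) + 2)*exp(5*I*pi/6)/2.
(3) |1101> carries amplitude 0 in the final state.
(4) The observable XXIY averages to 0.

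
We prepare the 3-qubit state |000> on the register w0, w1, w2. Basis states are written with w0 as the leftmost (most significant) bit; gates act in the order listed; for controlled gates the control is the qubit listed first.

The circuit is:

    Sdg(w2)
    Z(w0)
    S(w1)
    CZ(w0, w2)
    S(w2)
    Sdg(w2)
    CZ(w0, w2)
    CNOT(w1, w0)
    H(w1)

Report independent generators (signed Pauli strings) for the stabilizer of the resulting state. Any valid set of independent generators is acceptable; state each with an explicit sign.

One valid set of independent stabilizer generators is +IXI, +ZII, +IIZ (any independent generating set of the same group is equally correct). Key observation: the block from step 5 through step 6 cancels to the identity and can be dropped.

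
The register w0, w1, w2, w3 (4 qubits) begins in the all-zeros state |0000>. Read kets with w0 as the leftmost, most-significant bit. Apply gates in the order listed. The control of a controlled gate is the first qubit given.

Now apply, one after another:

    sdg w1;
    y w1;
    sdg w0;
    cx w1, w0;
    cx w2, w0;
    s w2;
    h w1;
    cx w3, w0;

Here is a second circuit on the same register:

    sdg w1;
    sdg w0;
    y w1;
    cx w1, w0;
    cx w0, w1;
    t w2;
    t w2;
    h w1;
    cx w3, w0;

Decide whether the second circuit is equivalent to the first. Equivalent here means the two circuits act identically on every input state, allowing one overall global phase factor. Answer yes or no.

No: there is an input state on which the two circuits produce genuinely different outputs (not merely differing by a phase).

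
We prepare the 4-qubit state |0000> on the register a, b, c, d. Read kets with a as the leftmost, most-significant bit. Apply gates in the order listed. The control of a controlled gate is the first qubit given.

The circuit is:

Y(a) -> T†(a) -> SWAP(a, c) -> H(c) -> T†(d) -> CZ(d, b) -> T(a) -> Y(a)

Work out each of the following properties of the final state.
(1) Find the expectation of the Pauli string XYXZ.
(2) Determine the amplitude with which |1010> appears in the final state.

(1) The expectation value of XYXZ is 0.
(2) The final state's coefficient on |1010> equals -sqrt(2)*exp(3*I*pi/4)/2.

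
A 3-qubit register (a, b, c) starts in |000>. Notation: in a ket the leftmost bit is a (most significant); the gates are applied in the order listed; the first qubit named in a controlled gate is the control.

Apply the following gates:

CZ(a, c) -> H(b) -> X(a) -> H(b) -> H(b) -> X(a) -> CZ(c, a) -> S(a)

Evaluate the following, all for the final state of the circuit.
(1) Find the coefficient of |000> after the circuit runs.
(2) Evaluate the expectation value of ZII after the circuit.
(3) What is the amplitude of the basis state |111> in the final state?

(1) The amplitude on |000> is sqrt(2)/2. Key observation: steps 3-6 multiply out to the identity, so the circuit reduces to the remaining gates.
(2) The observable ZII averages to 1.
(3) The amplitude on |111> is 0.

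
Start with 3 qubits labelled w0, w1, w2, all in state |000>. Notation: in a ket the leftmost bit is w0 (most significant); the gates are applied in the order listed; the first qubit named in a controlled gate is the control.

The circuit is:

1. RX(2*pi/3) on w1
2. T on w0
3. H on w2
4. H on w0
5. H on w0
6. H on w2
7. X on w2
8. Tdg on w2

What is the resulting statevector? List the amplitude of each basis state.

The resulting statevector has amplitude -exp(3*I*pi/4)/2 on |001>, -sqrt(3)*exp(I*pi/4)/2 on |011>, and 0 on every other basis state. Key observation: steps 3-6 multiply out to the identity, so the circuit reduces to the remaining gates.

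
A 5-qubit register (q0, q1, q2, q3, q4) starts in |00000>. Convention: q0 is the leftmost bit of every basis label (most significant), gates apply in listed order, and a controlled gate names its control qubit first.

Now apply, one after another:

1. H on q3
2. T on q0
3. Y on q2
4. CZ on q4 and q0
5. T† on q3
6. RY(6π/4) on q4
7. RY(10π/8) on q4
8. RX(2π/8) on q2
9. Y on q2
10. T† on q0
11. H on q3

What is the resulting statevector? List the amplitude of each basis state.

After the circuit, the state carries amplitude sqrt(2)*(-1 + exp(3*I*pi/4))/8 on |00000>, -1/4 - sqrt(2)/8 + sqrt(2)*exp(3*I*pi/4)/8 + exp(3*I*pi/4)/4 on |00001>, sqrt(2)*(-1 - exp(3*I*pi/4))/8 on |00010>, -1/4 - sqrt(2)/8 - exp(3*I*pi/4)/4 - sqrt(2)*exp(3*I*pi/4)/8 on |00011>, (-sqrt(2)*I - (-2 + sqrt(2))*exp(3*I*pi/4) + 2*I)*exp(3*I*pi/4)/8 on |00100>, sqrt(2)*(-I - exp(I*pi/4))/8 on |00101>, (-2*I - (-2 + sqrt(2))*exp(3*I*pi/4) + sqrt(2)*I)*exp(3*I*pi/4)/8 on |00110>, sqrt(2)*(-I + exp(I*pi/4))/8 on |00111>, and 0 on every other basis state.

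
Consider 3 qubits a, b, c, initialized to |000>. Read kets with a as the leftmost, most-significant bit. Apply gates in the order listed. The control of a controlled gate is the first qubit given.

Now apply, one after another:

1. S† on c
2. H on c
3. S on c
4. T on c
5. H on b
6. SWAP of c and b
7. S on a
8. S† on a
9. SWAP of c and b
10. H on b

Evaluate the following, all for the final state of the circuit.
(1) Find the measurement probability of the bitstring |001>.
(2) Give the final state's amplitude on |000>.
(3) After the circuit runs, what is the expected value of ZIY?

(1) A full measurement returns |001> with probability 1/2. Key observation: the block from step 5 through step 10 cancels to the identity and can be dropped.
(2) The amplitude on |000> is sqrt(2)/2.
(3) The observable ZIY averages to sqrt(2)/2.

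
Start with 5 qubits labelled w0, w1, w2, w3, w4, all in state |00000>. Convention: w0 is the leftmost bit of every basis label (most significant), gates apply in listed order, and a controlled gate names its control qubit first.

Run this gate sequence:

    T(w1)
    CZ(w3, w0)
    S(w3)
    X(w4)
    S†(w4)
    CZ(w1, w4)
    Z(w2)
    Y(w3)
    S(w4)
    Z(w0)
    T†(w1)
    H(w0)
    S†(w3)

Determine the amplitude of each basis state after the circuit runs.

After the circuit, the state carries amplitude sqrt(2)/2 on |00011>, sqrt(2)/2 on |10011>, and 0 on every other basis state.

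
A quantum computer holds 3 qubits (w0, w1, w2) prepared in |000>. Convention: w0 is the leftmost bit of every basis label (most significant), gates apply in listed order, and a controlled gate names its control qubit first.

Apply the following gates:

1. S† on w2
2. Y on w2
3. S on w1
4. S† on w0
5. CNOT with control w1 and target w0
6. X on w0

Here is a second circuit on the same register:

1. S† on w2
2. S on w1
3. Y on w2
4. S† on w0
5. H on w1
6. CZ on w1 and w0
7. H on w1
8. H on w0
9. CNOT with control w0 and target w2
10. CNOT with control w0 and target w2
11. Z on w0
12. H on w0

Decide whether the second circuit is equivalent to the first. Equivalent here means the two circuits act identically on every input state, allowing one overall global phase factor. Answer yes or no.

No, they are not equivalent — no single phase factor reconciles the two unitaries.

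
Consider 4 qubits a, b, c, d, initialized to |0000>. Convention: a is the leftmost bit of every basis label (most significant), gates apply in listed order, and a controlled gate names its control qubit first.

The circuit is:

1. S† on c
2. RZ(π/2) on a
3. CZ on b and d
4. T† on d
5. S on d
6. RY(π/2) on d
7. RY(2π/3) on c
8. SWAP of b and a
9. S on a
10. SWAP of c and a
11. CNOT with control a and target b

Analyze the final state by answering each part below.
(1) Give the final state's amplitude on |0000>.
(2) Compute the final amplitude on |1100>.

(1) The final state's coefficient on |0000> equals -sqrt(2)*exp(3*I*pi/4)/4.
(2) |1100> carries amplitude -sqrt(6)*exp(3*I*pi/4)/4 in the final state.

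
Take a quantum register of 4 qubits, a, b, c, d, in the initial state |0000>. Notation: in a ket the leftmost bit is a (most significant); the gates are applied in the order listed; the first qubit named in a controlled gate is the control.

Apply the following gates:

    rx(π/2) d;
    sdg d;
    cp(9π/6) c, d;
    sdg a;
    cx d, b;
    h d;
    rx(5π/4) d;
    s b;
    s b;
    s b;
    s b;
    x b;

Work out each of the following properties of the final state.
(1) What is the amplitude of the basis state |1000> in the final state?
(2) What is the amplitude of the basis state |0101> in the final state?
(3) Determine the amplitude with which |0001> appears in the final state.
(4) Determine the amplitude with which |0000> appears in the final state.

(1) |1000> carries amplitude 0 in the final state. Key observation: steps 8-11 multiply out to the identity, so the circuit reduces to the remaining gates.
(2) The amplitude on |0101> is -sqrt(2 - sqrt(2))/4 - I*sqrt(sqrt(2) + 2)/4.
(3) |0001> carries amplitude -sqrt(2 - sqrt(2))/4 + I*sqrt(sqrt(2) + 2)/4 in the final state.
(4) The amplitude on |0000> is sqrt(2 - sqrt(2))/4 - I*sqrt(sqrt(2) + 2)/4.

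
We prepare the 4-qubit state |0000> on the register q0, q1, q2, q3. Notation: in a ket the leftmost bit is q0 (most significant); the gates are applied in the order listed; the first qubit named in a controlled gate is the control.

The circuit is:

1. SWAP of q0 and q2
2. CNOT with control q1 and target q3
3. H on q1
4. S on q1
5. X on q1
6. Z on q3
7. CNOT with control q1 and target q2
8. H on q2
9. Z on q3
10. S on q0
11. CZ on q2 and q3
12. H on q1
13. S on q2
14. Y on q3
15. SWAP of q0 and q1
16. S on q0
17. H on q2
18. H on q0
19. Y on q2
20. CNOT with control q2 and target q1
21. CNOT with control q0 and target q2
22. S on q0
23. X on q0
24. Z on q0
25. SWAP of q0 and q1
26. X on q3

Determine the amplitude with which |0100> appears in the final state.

The final state's coefficient on |0100> equals sqrt(2)*(-1 - I)/4.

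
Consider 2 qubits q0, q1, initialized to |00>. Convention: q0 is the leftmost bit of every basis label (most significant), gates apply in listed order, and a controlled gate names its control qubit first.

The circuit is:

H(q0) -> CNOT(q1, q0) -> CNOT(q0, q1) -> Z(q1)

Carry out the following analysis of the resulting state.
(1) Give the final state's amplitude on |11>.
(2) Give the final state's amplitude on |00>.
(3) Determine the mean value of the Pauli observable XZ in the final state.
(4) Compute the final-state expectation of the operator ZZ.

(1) The amplitude on |11> is -sqrt(2)/2.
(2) The amplitude on |00> is sqrt(2)/2.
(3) In the final state, XZ has expectation 0.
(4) In the final state, ZZ has expectation 1.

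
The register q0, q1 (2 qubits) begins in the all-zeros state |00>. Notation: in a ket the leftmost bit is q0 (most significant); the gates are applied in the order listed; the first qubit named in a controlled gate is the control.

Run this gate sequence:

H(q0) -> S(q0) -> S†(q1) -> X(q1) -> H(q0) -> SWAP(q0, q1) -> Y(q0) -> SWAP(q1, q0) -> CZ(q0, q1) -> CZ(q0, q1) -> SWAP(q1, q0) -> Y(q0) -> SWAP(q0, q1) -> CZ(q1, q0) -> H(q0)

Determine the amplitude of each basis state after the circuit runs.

After the circuit, the state carries amplitude 0 on |00>, sqrt(2)*I/2 on |01>, 0 on |10>, sqrt(2)/2 on |11>.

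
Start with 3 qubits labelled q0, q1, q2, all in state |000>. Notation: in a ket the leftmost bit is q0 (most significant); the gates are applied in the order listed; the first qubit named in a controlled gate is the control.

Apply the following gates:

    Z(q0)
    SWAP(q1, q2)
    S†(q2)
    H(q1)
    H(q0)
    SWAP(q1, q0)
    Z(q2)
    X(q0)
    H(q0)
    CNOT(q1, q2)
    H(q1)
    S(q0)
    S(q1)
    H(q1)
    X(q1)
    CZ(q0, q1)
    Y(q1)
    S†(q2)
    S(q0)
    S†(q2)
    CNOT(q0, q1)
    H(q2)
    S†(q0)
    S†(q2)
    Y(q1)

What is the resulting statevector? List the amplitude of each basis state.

The final amplitudes are -I/2 on |000>, -I/2 on |001>, I/2 on |010>, -I/2 on |011>, 0 on |100>, 0 on |101>, 0 on |110>, 0 on |111>.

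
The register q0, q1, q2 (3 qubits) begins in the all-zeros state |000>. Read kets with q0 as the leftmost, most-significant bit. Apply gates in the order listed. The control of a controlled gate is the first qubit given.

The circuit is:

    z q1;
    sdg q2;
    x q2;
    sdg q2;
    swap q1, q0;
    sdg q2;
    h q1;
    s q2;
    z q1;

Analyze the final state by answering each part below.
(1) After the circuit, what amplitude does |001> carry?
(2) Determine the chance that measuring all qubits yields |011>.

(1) The final state's coefficient on |001> equals -sqrt(2)*I/2.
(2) Outcome |011> occurs with probability 1/2.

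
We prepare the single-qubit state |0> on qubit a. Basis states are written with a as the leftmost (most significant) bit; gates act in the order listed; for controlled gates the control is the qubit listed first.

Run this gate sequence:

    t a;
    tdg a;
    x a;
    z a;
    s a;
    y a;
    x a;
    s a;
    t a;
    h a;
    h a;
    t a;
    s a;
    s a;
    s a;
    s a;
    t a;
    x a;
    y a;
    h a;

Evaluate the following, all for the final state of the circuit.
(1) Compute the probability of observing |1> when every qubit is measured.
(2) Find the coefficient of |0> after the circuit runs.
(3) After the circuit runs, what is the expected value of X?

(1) A full measurement returns |1> with probability 1/2.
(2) The amplitude on |0> is sqrt(2)*exp(3*I*pi/4)/2.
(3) In the final state, X has expectation -1.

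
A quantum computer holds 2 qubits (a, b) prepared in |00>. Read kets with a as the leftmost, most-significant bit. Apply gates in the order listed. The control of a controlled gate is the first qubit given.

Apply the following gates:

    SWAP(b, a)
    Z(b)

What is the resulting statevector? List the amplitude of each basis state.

The final amplitudes are 1 on |00>, and 0 on every other basis state.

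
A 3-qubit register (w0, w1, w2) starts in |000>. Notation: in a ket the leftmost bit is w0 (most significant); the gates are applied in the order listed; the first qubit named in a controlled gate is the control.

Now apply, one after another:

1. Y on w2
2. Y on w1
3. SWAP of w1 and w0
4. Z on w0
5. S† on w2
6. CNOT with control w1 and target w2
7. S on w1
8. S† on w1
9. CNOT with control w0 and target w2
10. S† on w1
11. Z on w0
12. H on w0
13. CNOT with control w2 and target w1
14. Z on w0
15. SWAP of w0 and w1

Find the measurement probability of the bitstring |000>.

Outcome |000> occurs with probability 1/2.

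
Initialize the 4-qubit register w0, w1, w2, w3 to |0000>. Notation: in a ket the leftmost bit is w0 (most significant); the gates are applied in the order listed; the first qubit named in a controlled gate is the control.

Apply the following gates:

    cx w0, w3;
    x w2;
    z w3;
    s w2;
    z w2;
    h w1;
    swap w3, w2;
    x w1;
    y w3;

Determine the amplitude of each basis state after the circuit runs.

The resulting statevector has amplitude -sqrt(2)/2 on |0000>, -sqrt(2)/2 on |0100>, and 0 on every other basis state.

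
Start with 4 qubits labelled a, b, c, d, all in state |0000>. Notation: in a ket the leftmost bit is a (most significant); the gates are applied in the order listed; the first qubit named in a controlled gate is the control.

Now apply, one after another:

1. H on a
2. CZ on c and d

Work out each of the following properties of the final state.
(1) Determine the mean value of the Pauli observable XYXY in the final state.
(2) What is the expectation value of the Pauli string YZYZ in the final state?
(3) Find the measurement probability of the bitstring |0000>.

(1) The expectation value of XYXY is 0.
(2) The observable YZYZ averages to 0.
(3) The probability of measuring |0000> is 1/2.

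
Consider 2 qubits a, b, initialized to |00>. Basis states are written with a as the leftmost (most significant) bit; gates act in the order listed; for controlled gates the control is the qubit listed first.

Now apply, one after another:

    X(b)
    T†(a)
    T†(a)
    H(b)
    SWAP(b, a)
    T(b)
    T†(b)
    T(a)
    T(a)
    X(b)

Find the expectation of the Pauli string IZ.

The observable IZ averages to -1.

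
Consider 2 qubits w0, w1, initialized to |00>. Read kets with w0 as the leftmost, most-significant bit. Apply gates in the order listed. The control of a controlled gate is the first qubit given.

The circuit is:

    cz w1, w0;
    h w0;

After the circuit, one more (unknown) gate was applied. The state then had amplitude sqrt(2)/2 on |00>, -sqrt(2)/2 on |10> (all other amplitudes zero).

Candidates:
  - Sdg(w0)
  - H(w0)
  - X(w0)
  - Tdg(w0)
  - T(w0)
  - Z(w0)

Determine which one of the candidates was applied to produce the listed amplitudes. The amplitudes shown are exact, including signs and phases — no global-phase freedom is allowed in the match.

The applied gate was Z(w0).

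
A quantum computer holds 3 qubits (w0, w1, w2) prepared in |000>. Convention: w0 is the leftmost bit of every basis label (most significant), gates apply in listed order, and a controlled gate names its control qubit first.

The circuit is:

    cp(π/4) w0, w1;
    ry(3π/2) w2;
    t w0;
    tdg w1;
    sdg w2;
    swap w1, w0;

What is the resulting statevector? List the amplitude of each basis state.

After the circuit, the state carries amplitude -sqrt(2)/2 on |000>, -sqrt(2)*I/2 on |001>, and 0 on every other basis state.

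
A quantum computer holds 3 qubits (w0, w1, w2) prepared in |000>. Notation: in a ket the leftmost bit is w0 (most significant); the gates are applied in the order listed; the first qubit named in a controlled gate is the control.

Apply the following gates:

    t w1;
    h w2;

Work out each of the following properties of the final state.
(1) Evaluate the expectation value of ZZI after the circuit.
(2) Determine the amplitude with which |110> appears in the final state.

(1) In the final state, ZZI has expectation 1.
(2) |110> carries amplitude 0 in the final state.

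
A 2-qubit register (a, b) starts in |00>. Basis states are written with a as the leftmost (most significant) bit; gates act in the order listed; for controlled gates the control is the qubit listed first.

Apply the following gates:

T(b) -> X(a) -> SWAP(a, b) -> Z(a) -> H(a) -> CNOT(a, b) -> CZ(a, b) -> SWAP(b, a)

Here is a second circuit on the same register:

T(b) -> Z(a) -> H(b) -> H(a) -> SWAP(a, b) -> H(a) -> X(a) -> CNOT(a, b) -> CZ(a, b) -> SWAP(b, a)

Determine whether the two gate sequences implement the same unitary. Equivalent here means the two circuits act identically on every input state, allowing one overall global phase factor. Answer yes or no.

No, they are not equivalent — no single phase factor reconciles the two unitaries.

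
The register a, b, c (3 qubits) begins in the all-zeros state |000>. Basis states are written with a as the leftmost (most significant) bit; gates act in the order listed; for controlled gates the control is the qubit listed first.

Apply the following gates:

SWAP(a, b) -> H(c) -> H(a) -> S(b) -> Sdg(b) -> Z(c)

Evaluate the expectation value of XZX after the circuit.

In the final state, XZX has expectation -1.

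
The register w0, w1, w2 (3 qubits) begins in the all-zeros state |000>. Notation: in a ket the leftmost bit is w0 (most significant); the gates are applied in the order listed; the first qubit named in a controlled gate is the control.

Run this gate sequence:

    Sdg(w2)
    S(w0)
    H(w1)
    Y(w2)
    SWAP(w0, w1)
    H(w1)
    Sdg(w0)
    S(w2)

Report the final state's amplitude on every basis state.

The final amplitudes are 0 on |000>, -1/2 on |001>, 0 on |010>, -1/2 on |011>, 0 on |100>, I/2 on |101>, 0 on |110>, I/2 on |111>.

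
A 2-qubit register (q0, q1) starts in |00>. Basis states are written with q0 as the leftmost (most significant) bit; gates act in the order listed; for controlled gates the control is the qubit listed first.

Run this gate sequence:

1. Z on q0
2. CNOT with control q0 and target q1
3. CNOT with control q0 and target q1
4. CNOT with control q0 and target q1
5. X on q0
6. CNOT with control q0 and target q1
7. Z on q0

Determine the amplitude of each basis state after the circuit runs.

The final amplitudes are -1 on |11>, and 0 on every other basis state.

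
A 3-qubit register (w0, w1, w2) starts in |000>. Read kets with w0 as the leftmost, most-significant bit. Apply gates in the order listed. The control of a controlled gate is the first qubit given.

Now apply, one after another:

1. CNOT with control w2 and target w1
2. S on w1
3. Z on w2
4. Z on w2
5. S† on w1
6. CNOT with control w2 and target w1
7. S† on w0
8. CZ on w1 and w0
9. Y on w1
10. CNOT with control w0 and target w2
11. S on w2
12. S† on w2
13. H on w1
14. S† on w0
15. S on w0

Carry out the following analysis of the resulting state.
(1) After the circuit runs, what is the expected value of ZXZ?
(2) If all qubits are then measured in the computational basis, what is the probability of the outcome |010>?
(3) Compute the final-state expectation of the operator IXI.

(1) In the final state, ZXZ has expectation -1. Key observation: gates 1-6 undo each other exactly, leaving only the rest of the circuit to track.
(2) Outcome |010> occurs with probability 1/2.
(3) The expectation value of IXI is -1.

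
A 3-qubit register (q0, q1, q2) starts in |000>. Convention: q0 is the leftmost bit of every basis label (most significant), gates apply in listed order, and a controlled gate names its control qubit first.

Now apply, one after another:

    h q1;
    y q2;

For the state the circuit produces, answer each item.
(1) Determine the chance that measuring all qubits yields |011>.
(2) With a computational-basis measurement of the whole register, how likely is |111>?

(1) The probability of measuring |011> is 1/2.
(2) The probability of measuring |111> is 0.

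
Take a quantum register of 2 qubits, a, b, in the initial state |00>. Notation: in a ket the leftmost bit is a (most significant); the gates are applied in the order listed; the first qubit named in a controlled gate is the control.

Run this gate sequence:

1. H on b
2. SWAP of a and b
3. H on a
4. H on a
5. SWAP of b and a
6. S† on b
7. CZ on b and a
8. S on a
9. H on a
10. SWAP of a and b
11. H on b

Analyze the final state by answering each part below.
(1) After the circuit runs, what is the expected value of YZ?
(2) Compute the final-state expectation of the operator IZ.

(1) In the final state, YZ has expectation -1.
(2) The expectation value of IZ is 1.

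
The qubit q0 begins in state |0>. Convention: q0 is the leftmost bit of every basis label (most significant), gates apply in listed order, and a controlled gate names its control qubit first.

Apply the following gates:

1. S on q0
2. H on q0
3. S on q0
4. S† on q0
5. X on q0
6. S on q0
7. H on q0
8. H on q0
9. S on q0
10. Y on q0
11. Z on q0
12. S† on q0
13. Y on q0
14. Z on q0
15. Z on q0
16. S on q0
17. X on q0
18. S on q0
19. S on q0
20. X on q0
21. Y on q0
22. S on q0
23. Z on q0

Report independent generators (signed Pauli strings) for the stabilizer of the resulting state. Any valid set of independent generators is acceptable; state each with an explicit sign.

The final state is stabilized by the group generated by +Y; other independent generating sets are equally valid. Key observation: gates 3-4 undo each other exactly, leaving only the rest of the circuit to track.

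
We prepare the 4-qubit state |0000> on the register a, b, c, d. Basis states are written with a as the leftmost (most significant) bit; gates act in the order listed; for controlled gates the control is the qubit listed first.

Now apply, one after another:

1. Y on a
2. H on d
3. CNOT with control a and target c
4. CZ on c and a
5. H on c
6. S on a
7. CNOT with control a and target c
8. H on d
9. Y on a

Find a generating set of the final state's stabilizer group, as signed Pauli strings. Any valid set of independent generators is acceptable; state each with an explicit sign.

One valid set of independent stabilizer generators is -IIXI, +ZIII, +IZII, +IIIZ (any independent generating set of the same group is equally correct).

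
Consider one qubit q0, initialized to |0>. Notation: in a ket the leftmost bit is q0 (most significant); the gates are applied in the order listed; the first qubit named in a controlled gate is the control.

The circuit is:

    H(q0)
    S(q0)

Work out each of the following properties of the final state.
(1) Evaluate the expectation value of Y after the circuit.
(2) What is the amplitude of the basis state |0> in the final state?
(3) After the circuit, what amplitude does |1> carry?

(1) In the final state, Y has expectation 1.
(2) |0> carries amplitude sqrt(2)/2 in the final state.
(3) |1> carries amplitude sqrt(2)*I/2 in the final state.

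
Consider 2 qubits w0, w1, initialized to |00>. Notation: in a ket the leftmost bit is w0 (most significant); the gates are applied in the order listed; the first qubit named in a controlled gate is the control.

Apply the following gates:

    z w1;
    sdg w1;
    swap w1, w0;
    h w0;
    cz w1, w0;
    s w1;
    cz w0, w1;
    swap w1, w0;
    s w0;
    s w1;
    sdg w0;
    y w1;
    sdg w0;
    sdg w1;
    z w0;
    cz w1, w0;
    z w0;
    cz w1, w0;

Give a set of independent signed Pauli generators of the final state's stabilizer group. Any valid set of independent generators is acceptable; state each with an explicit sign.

The stabilizer group can be generated by +IX, +ZI, among other valid generating sets.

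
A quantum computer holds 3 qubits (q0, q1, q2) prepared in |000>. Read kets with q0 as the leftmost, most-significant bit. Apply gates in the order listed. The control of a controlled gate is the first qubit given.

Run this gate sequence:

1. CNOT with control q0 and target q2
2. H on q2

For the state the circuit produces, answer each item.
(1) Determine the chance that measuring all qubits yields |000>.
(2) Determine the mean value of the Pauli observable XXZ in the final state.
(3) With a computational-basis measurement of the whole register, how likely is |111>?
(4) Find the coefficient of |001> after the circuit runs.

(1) A full measurement returns |000> with probability 1/2.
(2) In the final state, XXZ has expectation 0.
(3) A full measurement returns |111> with probability 0.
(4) |001> carries amplitude sqrt(2)/2 in the final state.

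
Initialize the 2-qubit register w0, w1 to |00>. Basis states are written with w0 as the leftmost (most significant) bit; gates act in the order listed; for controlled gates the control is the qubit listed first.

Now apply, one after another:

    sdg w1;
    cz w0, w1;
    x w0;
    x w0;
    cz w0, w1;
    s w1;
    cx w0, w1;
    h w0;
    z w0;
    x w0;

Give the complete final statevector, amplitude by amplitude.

After the circuit, the state carries amplitude -sqrt(2)/2 on |00>, 0 on |01>, sqrt(2)/2 on |10>, 0 on |11>. Key observation: the block from step 1 through step 6 cancels to the identity and can be dropped.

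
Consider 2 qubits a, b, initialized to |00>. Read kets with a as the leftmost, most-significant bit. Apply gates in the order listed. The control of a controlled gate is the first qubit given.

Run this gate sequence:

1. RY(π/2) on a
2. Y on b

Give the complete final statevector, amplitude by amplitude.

The resulting statevector has amplitude 0 on |00>, sqrt(2)*I/2 on |01>, 0 on |10>, sqrt(2)*I/2 on |11>.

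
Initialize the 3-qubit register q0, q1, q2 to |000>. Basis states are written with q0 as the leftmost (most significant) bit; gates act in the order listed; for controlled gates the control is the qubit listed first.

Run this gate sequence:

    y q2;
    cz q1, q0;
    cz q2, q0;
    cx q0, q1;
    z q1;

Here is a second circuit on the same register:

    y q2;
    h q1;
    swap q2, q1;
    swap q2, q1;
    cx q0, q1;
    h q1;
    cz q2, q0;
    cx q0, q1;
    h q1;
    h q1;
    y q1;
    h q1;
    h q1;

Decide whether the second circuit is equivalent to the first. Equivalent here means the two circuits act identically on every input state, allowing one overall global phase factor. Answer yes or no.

No — the two circuits implement different unitaries, even allowing a global phase.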